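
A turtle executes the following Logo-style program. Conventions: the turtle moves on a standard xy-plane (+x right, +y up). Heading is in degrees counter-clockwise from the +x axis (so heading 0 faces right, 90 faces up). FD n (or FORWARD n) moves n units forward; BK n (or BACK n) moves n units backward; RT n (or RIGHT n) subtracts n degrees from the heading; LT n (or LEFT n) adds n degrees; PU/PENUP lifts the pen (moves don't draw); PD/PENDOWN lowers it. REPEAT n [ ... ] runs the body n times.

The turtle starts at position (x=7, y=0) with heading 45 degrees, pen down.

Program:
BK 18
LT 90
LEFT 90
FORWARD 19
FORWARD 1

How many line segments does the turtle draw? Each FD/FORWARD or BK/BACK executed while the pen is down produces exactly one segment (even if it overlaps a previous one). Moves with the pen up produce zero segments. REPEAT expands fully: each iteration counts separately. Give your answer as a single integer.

Answer: 3

Derivation:
Executing turtle program step by step:
Start: pos=(7,0), heading=45, pen down
BK 18: (7,0) -> (-5.728,-12.728) [heading=45, draw]
LT 90: heading 45 -> 135
LT 90: heading 135 -> 225
FD 19: (-5.728,-12.728) -> (-19.163,-26.163) [heading=225, draw]
FD 1: (-19.163,-26.163) -> (-19.87,-26.87) [heading=225, draw]
Final: pos=(-19.87,-26.87), heading=225, 3 segment(s) drawn
Segments drawn: 3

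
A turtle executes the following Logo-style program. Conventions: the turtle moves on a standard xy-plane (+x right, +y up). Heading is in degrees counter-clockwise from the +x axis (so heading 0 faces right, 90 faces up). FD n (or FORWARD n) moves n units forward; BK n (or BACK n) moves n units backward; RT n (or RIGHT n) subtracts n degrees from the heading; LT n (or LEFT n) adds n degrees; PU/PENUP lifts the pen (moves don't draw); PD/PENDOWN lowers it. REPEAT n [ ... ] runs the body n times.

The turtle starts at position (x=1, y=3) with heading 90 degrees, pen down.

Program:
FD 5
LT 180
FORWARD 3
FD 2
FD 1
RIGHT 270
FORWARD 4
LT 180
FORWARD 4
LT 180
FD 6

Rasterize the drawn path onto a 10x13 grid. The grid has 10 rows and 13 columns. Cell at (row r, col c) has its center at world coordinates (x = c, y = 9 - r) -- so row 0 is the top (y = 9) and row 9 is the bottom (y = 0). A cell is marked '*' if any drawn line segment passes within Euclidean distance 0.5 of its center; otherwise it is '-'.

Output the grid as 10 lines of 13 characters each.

Answer: -------------
-*-----------
-*-----------
-*-----------
-*-----------
-*-----------
-*-----------
-*******-----
-------------
-------------

Derivation:
Segment 0: (1,3) -> (1,8)
Segment 1: (1,8) -> (1,5)
Segment 2: (1,5) -> (1,3)
Segment 3: (1,3) -> (1,2)
Segment 4: (1,2) -> (5,2)
Segment 5: (5,2) -> (1,2)
Segment 6: (1,2) -> (7,2)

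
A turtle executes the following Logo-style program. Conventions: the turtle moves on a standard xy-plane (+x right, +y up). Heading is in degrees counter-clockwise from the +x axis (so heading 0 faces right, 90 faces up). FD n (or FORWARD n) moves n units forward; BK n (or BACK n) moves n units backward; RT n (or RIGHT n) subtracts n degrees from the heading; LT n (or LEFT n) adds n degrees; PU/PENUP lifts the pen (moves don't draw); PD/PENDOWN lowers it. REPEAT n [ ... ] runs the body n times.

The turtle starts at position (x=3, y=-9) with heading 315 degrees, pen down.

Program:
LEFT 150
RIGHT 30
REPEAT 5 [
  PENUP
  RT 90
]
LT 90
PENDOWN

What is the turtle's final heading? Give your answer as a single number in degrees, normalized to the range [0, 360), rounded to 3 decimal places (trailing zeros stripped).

Answer: 75

Derivation:
Executing turtle program step by step:
Start: pos=(3,-9), heading=315, pen down
LT 150: heading 315 -> 105
RT 30: heading 105 -> 75
REPEAT 5 [
  -- iteration 1/5 --
  PU: pen up
  RT 90: heading 75 -> 345
  -- iteration 2/5 --
  PU: pen up
  RT 90: heading 345 -> 255
  -- iteration 3/5 --
  PU: pen up
  RT 90: heading 255 -> 165
  -- iteration 4/5 --
  PU: pen up
  RT 90: heading 165 -> 75
  -- iteration 5/5 --
  PU: pen up
  RT 90: heading 75 -> 345
]
LT 90: heading 345 -> 75
PD: pen down
Final: pos=(3,-9), heading=75, 0 segment(s) drawn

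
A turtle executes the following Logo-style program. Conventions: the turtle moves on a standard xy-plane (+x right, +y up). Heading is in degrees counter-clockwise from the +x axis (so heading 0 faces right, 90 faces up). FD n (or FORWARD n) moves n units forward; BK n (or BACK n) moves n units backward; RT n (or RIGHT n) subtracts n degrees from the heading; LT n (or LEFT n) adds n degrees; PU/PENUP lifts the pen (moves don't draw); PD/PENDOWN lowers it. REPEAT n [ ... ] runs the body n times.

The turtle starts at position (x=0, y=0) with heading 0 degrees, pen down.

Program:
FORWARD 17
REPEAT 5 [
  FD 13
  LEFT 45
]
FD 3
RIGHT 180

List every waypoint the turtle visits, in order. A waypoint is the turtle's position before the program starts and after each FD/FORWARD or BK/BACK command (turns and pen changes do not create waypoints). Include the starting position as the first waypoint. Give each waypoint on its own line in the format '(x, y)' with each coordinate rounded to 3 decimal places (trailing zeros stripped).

Answer: (0, 0)
(17, 0)
(30, 0)
(39.192, 9.192)
(39.192, 22.192)
(30, 31.385)
(17, 31.385)
(14.879, 29.263)

Derivation:
Executing turtle program step by step:
Start: pos=(0,0), heading=0, pen down
FD 17: (0,0) -> (17,0) [heading=0, draw]
REPEAT 5 [
  -- iteration 1/5 --
  FD 13: (17,0) -> (30,0) [heading=0, draw]
  LT 45: heading 0 -> 45
  -- iteration 2/5 --
  FD 13: (30,0) -> (39.192,9.192) [heading=45, draw]
  LT 45: heading 45 -> 90
  -- iteration 3/5 --
  FD 13: (39.192,9.192) -> (39.192,22.192) [heading=90, draw]
  LT 45: heading 90 -> 135
  -- iteration 4/5 --
  FD 13: (39.192,22.192) -> (30,31.385) [heading=135, draw]
  LT 45: heading 135 -> 180
  -- iteration 5/5 --
  FD 13: (30,31.385) -> (17,31.385) [heading=180, draw]
  LT 45: heading 180 -> 225
]
FD 3: (17,31.385) -> (14.879,29.263) [heading=225, draw]
RT 180: heading 225 -> 45
Final: pos=(14.879,29.263), heading=45, 7 segment(s) drawn
Waypoints (8 total):
(0, 0)
(17, 0)
(30, 0)
(39.192, 9.192)
(39.192, 22.192)
(30, 31.385)
(17, 31.385)
(14.879, 29.263)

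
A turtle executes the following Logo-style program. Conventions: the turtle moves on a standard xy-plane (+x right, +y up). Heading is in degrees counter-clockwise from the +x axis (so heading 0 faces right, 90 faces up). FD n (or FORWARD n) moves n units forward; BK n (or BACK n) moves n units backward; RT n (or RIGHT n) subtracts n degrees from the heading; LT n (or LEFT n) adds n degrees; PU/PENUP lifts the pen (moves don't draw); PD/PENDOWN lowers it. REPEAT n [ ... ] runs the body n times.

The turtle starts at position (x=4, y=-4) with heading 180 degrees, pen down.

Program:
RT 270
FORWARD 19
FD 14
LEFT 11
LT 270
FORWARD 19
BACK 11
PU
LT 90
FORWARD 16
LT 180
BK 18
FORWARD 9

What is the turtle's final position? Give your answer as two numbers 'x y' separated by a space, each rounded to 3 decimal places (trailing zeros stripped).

Executing turtle program step by step:
Start: pos=(4,-4), heading=180, pen down
RT 270: heading 180 -> 270
FD 19: (4,-4) -> (4,-23) [heading=270, draw]
FD 14: (4,-23) -> (4,-37) [heading=270, draw]
LT 11: heading 270 -> 281
LT 270: heading 281 -> 191
FD 19: (4,-37) -> (-14.651,-40.625) [heading=191, draw]
BK 11: (-14.651,-40.625) -> (-3.853,-38.526) [heading=191, draw]
PU: pen up
LT 90: heading 191 -> 281
FD 16: (-3.853,-38.526) -> (-0.8,-54.233) [heading=281, move]
LT 180: heading 281 -> 101
BK 18: (-0.8,-54.233) -> (2.634,-71.902) [heading=101, move]
FD 9: (2.634,-71.902) -> (0.917,-63.067) [heading=101, move]
Final: pos=(0.917,-63.067), heading=101, 4 segment(s) drawn

Answer: 0.917 -63.067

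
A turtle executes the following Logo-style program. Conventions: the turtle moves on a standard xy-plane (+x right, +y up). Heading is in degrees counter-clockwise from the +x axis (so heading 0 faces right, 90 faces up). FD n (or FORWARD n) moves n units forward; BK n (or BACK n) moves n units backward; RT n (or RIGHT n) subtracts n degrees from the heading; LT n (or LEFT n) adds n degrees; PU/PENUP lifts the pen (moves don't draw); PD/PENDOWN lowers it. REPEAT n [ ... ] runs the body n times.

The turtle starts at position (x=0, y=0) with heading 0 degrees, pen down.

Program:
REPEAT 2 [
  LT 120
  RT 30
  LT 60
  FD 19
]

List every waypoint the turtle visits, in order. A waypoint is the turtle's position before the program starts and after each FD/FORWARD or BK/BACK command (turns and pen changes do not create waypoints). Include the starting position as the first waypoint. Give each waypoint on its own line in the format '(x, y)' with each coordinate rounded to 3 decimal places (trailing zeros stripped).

Answer: (0, 0)
(-16.454, 9.5)
(-6.954, -6.954)

Derivation:
Executing turtle program step by step:
Start: pos=(0,0), heading=0, pen down
REPEAT 2 [
  -- iteration 1/2 --
  LT 120: heading 0 -> 120
  RT 30: heading 120 -> 90
  LT 60: heading 90 -> 150
  FD 19: (0,0) -> (-16.454,9.5) [heading=150, draw]
  -- iteration 2/2 --
  LT 120: heading 150 -> 270
  RT 30: heading 270 -> 240
  LT 60: heading 240 -> 300
  FD 19: (-16.454,9.5) -> (-6.954,-6.954) [heading=300, draw]
]
Final: pos=(-6.954,-6.954), heading=300, 2 segment(s) drawn
Waypoints (3 total):
(0, 0)
(-16.454, 9.5)
(-6.954, -6.954)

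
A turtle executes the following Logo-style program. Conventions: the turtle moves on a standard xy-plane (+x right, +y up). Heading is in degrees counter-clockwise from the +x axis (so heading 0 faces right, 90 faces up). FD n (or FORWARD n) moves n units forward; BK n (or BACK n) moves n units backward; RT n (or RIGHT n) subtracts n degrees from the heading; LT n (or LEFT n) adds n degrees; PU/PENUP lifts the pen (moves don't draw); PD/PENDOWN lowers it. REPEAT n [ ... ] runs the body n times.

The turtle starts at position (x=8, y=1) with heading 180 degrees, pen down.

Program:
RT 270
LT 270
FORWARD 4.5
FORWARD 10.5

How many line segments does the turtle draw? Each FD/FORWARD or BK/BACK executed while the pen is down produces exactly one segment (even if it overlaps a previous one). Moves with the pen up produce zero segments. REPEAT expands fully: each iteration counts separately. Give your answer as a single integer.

Answer: 2

Derivation:
Executing turtle program step by step:
Start: pos=(8,1), heading=180, pen down
RT 270: heading 180 -> 270
LT 270: heading 270 -> 180
FD 4.5: (8,1) -> (3.5,1) [heading=180, draw]
FD 10.5: (3.5,1) -> (-7,1) [heading=180, draw]
Final: pos=(-7,1), heading=180, 2 segment(s) drawn
Segments drawn: 2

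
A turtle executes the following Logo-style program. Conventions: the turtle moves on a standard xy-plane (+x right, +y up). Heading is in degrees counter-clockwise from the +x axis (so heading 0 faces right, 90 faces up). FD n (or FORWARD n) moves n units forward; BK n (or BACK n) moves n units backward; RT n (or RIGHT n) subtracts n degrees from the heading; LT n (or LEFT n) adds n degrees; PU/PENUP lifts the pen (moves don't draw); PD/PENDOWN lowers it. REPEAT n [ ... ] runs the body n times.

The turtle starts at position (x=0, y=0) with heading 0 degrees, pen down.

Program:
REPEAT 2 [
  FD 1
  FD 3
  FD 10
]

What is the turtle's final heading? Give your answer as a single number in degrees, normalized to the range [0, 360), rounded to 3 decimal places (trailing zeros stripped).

Executing turtle program step by step:
Start: pos=(0,0), heading=0, pen down
REPEAT 2 [
  -- iteration 1/2 --
  FD 1: (0,0) -> (1,0) [heading=0, draw]
  FD 3: (1,0) -> (4,0) [heading=0, draw]
  FD 10: (4,0) -> (14,0) [heading=0, draw]
  -- iteration 2/2 --
  FD 1: (14,0) -> (15,0) [heading=0, draw]
  FD 3: (15,0) -> (18,0) [heading=0, draw]
  FD 10: (18,0) -> (28,0) [heading=0, draw]
]
Final: pos=(28,0), heading=0, 6 segment(s) drawn

Answer: 0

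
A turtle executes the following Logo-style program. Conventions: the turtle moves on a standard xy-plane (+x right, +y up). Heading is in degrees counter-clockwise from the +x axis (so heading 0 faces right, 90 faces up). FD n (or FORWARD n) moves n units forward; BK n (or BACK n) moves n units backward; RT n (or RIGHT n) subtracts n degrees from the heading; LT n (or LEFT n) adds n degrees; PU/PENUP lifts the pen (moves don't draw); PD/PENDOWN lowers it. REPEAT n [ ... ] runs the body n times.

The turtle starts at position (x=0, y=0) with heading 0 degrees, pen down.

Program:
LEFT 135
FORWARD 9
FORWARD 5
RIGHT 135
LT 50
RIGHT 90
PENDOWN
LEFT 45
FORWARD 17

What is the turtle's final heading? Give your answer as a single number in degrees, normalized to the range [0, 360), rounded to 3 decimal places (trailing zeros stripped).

Executing turtle program step by step:
Start: pos=(0,0), heading=0, pen down
LT 135: heading 0 -> 135
FD 9: (0,0) -> (-6.364,6.364) [heading=135, draw]
FD 5: (-6.364,6.364) -> (-9.899,9.899) [heading=135, draw]
RT 135: heading 135 -> 0
LT 50: heading 0 -> 50
RT 90: heading 50 -> 320
PD: pen down
LT 45: heading 320 -> 5
FD 17: (-9.899,9.899) -> (7.036,11.381) [heading=5, draw]
Final: pos=(7.036,11.381), heading=5, 3 segment(s) drawn

Answer: 5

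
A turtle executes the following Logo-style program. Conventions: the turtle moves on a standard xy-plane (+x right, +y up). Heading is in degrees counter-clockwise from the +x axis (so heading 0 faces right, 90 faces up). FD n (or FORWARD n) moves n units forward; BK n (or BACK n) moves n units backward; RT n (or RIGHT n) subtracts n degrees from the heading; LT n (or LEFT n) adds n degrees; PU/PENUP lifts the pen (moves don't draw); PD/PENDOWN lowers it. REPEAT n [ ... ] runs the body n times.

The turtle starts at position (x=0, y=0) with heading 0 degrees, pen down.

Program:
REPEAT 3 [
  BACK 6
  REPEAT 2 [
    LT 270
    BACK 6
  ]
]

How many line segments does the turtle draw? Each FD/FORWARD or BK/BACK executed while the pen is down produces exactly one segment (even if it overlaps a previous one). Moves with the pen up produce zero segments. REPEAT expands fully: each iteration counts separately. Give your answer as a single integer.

Answer: 9

Derivation:
Executing turtle program step by step:
Start: pos=(0,0), heading=0, pen down
REPEAT 3 [
  -- iteration 1/3 --
  BK 6: (0,0) -> (-6,0) [heading=0, draw]
  REPEAT 2 [
    -- iteration 1/2 --
    LT 270: heading 0 -> 270
    BK 6: (-6,0) -> (-6,6) [heading=270, draw]
    -- iteration 2/2 --
    LT 270: heading 270 -> 180
    BK 6: (-6,6) -> (0,6) [heading=180, draw]
  ]
  -- iteration 2/3 --
  BK 6: (0,6) -> (6,6) [heading=180, draw]
  REPEAT 2 [
    -- iteration 1/2 --
    LT 270: heading 180 -> 90
    BK 6: (6,6) -> (6,0) [heading=90, draw]
    -- iteration 2/2 --
    LT 270: heading 90 -> 0
    BK 6: (6,0) -> (0,0) [heading=0, draw]
  ]
  -- iteration 3/3 --
  BK 6: (0,0) -> (-6,0) [heading=0, draw]
  REPEAT 2 [
    -- iteration 1/2 --
    LT 270: heading 0 -> 270
    BK 6: (-6,0) -> (-6,6) [heading=270, draw]
    -- iteration 2/2 --
    LT 270: heading 270 -> 180
    BK 6: (-6,6) -> (0,6) [heading=180, draw]
  ]
]
Final: pos=(0,6), heading=180, 9 segment(s) drawn
Segments drawn: 9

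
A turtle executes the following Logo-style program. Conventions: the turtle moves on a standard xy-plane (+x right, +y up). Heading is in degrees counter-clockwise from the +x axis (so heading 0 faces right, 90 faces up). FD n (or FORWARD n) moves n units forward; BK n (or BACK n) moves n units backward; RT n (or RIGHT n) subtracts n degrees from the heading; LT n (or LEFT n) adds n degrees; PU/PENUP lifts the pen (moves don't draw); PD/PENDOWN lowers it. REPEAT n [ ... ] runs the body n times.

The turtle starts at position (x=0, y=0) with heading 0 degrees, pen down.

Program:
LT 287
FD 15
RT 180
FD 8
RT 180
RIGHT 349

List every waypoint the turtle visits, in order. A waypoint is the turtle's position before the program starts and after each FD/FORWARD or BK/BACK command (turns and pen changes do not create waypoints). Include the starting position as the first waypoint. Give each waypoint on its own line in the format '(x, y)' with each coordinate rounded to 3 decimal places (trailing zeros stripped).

Answer: (0, 0)
(4.386, -14.345)
(2.047, -6.694)

Derivation:
Executing turtle program step by step:
Start: pos=(0,0), heading=0, pen down
LT 287: heading 0 -> 287
FD 15: (0,0) -> (4.386,-14.345) [heading=287, draw]
RT 180: heading 287 -> 107
FD 8: (4.386,-14.345) -> (2.047,-6.694) [heading=107, draw]
RT 180: heading 107 -> 287
RT 349: heading 287 -> 298
Final: pos=(2.047,-6.694), heading=298, 2 segment(s) drawn
Waypoints (3 total):
(0, 0)
(4.386, -14.345)
(2.047, -6.694)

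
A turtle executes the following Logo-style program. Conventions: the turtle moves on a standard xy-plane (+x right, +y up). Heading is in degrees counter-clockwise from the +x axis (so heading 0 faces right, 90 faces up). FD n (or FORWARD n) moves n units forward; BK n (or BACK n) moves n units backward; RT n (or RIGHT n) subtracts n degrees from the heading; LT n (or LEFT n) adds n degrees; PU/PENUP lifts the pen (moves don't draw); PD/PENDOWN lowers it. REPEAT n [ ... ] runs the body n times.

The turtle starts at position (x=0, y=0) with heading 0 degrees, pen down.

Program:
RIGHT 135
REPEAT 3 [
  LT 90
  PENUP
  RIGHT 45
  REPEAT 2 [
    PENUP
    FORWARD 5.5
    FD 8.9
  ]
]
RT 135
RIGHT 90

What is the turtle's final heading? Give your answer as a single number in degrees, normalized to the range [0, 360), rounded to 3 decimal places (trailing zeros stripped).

Answer: 135

Derivation:
Executing turtle program step by step:
Start: pos=(0,0), heading=0, pen down
RT 135: heading 0 -> 225
REPEAT 3 [
  -- iteration 1/3 --
  LT 90: heading 225 -> 315
  PU: pen up
  RT 45: heading 315 -> 270
  REPEAT 2 [
    -- iteration 1/2 --
    PU: pen up
    FD 5.5: (0,0) -> (0,-5.5) [heading=270, move]
    FD 8.9: (0,-5.5) -> (0,-14.4) [heading=270, move]
    -- iteration 2/2 --
    PU: pen up
    FD 5.5: (0,-14.4) -> (0,-19.9) [heading=270, move]
    FD 8.9: (0,-19.9) -> (0,-28.8) [heading=270, move]
  ]
  -- iteration 2/3 --
  LT 90: heading 270 -> 0
  PU: pen up
  RT 45: heading 0 -> 315
  REPEAT 2 [
    -- iteration 1/2 --
    PU: pen up
    FD 5.5: (0,-28.8) -> (3.889,-32.689) [heading=315, move]
    FD 8.9: (3.889,-32.689) -> (10.182,-38.982) [heading=315, move]
    -- iteration 2/2 --
    PU: pen up
    FD 5.5: (10.182,-38.982) -> (14.071,-42.871) [heading=315, move]
    FD 8.9: (14.071,-42.871) -> (20.365,-49.165) [heading=315, move]
  ]
  -- iteration 3/3 --
  LT 90: heading 315 -> 45
  PU: pen up
  RT 45: heading 45 -> 0
  REPEAT 2 [
    -- iteration 1/2 --
    PU: pen up
    FD 5.5: (20.365,-49.165) -> (25.865,-49.165) [heading=0, move]
    FD 8.9: (25.865,-49.165) -> (34.765,-49.165) [heading=0, move]
    -- iteration 2/2 --
    PU: pen up
    FD 5.5: (34.765,-49.165) -> (40.265,-49.165) [heading=0, move]
    FD 8.9: (40.265,-49.165) -> (49.165,-49.165) [heading=0, move]
  ]
]
RT 135: heading 0 -> 225
RT 90: heading 225 -> 135
Final: pos=(49.165,-49.165), heading=135, 0 segment(s) drawn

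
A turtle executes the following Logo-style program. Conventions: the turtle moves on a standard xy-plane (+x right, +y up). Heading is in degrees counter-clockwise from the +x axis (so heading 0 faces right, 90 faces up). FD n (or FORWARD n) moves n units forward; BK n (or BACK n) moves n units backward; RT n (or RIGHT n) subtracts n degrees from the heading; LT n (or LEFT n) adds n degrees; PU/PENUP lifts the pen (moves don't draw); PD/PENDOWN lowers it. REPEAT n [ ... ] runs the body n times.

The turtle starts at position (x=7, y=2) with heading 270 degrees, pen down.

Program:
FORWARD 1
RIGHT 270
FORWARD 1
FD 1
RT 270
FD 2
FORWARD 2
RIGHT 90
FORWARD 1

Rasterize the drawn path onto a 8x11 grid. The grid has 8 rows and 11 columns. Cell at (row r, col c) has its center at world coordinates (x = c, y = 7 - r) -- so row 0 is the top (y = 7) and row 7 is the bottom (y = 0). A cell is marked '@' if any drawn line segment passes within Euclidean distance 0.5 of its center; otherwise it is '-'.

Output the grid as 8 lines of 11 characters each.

Answer: -----------
-----------
---------@@
---------@-
---------@-
-------@-@-
-------@@@-
-----------

Derivation:
Segment 0: (7,2) -> (7,1)
Segment 1: (7,1) -> (8,1)
Segment 2: (8,1) -> (9,1)
Segment 3: (9,1) -> (9,3)
Segment 4: (9,3) -> (9,5)
Segment 5: (9,5) -> (10,5)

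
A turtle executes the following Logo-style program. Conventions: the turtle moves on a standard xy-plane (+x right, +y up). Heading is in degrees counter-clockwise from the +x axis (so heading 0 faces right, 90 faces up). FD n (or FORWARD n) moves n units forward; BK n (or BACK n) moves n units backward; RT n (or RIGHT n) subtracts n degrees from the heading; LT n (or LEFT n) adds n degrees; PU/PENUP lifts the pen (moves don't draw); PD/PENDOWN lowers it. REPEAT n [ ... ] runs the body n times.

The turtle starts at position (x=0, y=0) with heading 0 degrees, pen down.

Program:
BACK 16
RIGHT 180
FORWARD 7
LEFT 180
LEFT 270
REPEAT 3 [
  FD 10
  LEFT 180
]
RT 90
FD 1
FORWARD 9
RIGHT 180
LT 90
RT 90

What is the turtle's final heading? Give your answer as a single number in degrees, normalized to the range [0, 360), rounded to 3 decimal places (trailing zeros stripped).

Executing turtle program step by step:
Start: pos=(0,0), heading=0, pen down
BK 16: (0,0) -> (-16,0) [heading=0, draw]
RT 180: heading 0 -> 180
FD 7: (-16,0) -> (-23,0) [heading=180, draw]
LT 180: heading 180 -> 0
LT 270: heading 0 -> 270
REPEAT 3 [
  -- iteration 1/3 --
  FD 10: (-23,0) -> (-23,-10) [heading=270, draw]
  LT 180: heading 270 -> 90
  -- iteration 2/3 --
  FD 10: (-23,-10) -> (-23,0) [heading=90, draw]
  LT 180: heading 90 -> 270
  -- iteration 3/3 --
  FD 10: (-23,0) -> (-23,-10) [heading=270, draw]
  LT 180: heading 270 -> 90
]
RT 90: heading 90 -> 0
FD 1: (-23,-10) -> (-22,-10) [heading=0, draw]
FD 9: (-22,-10) -> (-13,-10) [heading=0, draw]
RT 180: heading 0 -> 180
LT 90: heading 180 -> 270
RT 90: heading 270 -> 180
Final: pos=(-13,-10), heading=180, 7 segment(s) drawn

Answer: 180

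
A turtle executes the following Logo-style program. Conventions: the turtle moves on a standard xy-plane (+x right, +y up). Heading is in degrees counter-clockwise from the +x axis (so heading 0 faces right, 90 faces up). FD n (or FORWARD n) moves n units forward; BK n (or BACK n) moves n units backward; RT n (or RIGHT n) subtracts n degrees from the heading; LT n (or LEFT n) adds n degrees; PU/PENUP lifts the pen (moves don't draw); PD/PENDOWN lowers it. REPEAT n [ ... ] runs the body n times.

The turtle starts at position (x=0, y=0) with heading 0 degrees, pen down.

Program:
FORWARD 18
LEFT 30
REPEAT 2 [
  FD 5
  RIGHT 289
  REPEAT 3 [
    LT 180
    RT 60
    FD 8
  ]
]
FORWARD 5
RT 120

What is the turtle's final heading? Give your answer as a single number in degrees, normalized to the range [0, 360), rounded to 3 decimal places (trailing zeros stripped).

Answer: 52

Derivation:
Executing turtle program step by step:
Start: pos=(0,0), heading=0, pen down
FD 18: (0,0) -> (18,0) [heading=0, draw]
LT 30: heading 0 -> 30
REPEAT 2 [
  -- iteration 1/2 --
  FD 5: (18,0) -> (22.33,2.5) [heading=30, draw]
  RT 289: heading 30 -> 101
  REPEAT 3 [
    -- iteration 1/3 --
    LT 180: heading 101 -> 281
    RT 60: heading 281 -> 221
    FD 8: (22.33,2.5) -> (16.292,-2.748) [heading=221, draw]
    -- iteration 2/3 --
    LT 180: heading 221 -> 41
    RT 60: heading 41 -> 341
    FD 8: (16.292,-2.748) -> (23.857,-5.353) [heading=341, draw]
    -- iteration 3/3 --
    LT 180: heading 341 -> 161
    RT 60: heading 161 -> 101
    FD 8: (23.857,-5.353) -> (22.33,2.5) [heading=101, draw]
  ]
  -- iteration 2/2 --
  FD 5: (22.33,2.5) -> (21.376,7.408) [heading=101, draw]
  RT 289: heading 101 -> 172
  REPEAT 3 [
    -- iteration 1/3 --
    LT 180: heading 172 -> 352
    RT 60: heading 352 -> 292
    FD 8: (21.376,7.408) -> (24.373,-0.009) [heading=292, draw]
    -- iteration 2/3 --
    LT 180: heading 292 -> 112
    RT 60: heading 112 -> 52
    FD 8: (24.373,-0.009) -> (29.298,6.295) [heading=52, draw]
    -- iteration 3/3 --
    LT 180: heading 52 -> 232
    RT 60: heading 232 -> 172
    FD 8: (29.298,6.295) -> (21.376,7.408) [heading=172, draw]
  ]
]
FD 5: (21.376,7.408) -> (16.425,8.104) [heading=172, draw]
RT 120: heading 172 -> 52
Final: pos=(16.425,8.104), heading=52, 10 segment(s) drawn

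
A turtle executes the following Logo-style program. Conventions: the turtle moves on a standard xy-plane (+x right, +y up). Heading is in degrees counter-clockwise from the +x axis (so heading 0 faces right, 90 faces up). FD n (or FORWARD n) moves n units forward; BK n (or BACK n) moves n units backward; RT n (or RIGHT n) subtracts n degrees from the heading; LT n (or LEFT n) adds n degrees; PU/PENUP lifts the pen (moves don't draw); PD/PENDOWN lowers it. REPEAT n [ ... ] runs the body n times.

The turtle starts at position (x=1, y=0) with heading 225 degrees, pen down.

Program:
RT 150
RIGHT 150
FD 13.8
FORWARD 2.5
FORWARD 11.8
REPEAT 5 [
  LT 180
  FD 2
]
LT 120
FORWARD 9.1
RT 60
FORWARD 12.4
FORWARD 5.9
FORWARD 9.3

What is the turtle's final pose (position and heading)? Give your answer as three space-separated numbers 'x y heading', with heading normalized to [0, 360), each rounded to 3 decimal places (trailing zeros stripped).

Executing turtle program step by step:
Start: pos=(1,0), heading=225, pen down
RT 150: heading 225 -> 75
RT 150: heading 75 -> 285
FD 13.8: (1,0) -> (4.572,-13.33) [heading=285, draw]
FD 2.5: (4.572,-13.33) -> (5.219,-15.745) [heading=285, draw]
FD 11.8: (5.219,-15.745) -> (8.273,-27.143) [heading=285, draw]
REPEAT 5 [
  -- iteration 1/5 --
  LT 180: heading 285 -> 105
  FD 2: (8.273,-27.143) -> (7.755,-25.211) [heading=105, draw]
  -- iteration 2/5 --
  LT 180: heading 105 -> 285
  FD 2: (7.755,-25.211) -> (8.273,-27.143) [heading=285, draw]
  -- iteration 3/5 --
  LT 180: heading 285 -> 105
  FD 2: (8.273,-27.143) -> (7.755,-25.211) [heading=105, draw]
  -- iteration 4/5 --
  LT 180: heading 105 -> 285
  FD 2: (7.755,-25.211) -> (8.273,-27.143) [heading=285, draw]
  -- iteration 5/5 --
  LT 180: heading 285 -> 105
  FD 2: (8.273,-27.143) -> (7.755,-25.211) [heading=105, draw]
]
LT 120: heading 105 -> 225
FD 9.1: (7.755,-25.211) -> (1.321,-31.645) [heading=225, draw]
RT 60: heading 225 -> 165
FD 12.4: (1.321,-31.645) -> (-10.657,-28.436) [heading=165, draw]
FD 5.9: (-10.657,-28.436) -> (-16.356,-26.909) [heading=165, draw]
FD 9.3: (-16.356,-26.909) -> (-25.339,-24.502) [heading=165, draw]
Final: pos=(-25.339,-24.502), heading=165, 12 segment(s) drawn

Answer: -25.339 -24.502 165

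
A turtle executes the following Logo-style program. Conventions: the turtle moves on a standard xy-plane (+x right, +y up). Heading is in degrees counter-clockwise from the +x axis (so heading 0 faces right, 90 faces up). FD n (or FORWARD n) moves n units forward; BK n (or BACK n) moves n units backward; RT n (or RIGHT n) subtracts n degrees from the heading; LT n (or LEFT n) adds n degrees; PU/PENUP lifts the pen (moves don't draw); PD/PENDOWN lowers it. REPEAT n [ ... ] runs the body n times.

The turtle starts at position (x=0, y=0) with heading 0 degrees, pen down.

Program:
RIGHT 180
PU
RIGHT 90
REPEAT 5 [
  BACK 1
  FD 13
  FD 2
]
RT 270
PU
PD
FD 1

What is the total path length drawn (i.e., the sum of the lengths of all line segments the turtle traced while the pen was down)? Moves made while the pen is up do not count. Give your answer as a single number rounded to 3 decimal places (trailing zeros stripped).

Executing turtle program step by step:
Start: pos=(0,0), heading=0, pen down
RT 180: heading 0 -> 180
PU: pen up
RT 90: heading 180 -> 90
REPEAT 5 [
  -- iteration 1/5 --
  BK 1: (0,0) -> (0,-1) [heading=90, move]
  FD 13: (0,-1) -> (0,12) [heading=90, move]
  FD 2: (0,12) -> (0,14) [heading=90, move]
  -- iteration 2/5 --
  BK 1: (0,14) -> (0,13) [heading=90, move]
  FD 13: (0,13) -> (0,26) [heading=90, move]
  FD 2: (0,26) -> (0,28) [heading=90, move]
  -- iteration 3/5 --
  BK 1: (0,28) -> (0,27) [heading=90, move]
  FD 13: (0,27) -> (0,40) [heading=90, move]
  FD 2: (0,40) -> (0,42) [heading=90, move]
  -- iteration 4/5 --
  BK 1: (0,42) -> (0,41) [heading=90, move]
  FD 13: (0,41) -> (0,54) [heading=90, move]
  FD 2: (0,54) -> (0,56) [heading=90, move]
  -- iteration 5/5 --
  BK 1: (0,56) -> (0,55) [heading=90, move]
  FD 13: (0,55) -> (0,68) [heading=90, move]
  FD 2: (0,68) -> (0,70) [heading=90, move]
]
RT 270: heading 90 -> 180
PU: pen up
PD: pen down
FD 1: (0,70) -> (-1,70) [heading=180, draw]
Final: pos=(-1,70), heading=180, 1 segment(s) drawn

Segment lengths:
  seg 1: (0,70) -> (-1,70), length = 1
Total = 1

Answer: 1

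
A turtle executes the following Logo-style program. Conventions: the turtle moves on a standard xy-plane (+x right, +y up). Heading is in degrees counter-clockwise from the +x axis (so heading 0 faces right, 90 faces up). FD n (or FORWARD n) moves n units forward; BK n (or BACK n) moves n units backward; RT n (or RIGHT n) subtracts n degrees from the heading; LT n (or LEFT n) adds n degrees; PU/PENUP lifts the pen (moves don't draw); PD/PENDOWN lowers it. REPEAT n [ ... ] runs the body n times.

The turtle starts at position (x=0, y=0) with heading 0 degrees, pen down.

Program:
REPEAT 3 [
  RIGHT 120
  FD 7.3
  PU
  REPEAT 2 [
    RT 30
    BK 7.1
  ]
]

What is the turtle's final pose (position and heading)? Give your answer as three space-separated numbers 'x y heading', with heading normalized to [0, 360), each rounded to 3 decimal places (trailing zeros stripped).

Answer: 9.599 -2.772 180

Derivation:
Executing turtle program step by step:
Start: pos=(0,0), heading=0, pen down
REPEAT 3 [
  -- iteration 1/3 --
  RT 120: heading 0 -> 240
  FD 7.3: (0,0) -> (-3.65,-6.322) [heading=240, draw]
  PU: pen up
  REPEAT 2 [
    -- iteration 1/2 --
    RT 30: heading 240 -> 210
    BK 7.1: (-3.65,-6.322) -> (2.499,-2.772) [heading=210, move]
    -- iteration 2/2 --
    RT 30: heading 210 -> 180
    BK 7.1: (2.499,-2.772) -> (9.599,-2.772) [heading=180, move]
  ]
  -- iteration 2/3 --
  RT 120: heading 180 -> 60
  FD 7.3: (9.599,-2.772) -> (13.249,3.55) [heading=60, move]
  PU: pen up
  REPEAT 2 [
    -- iteration 1/2 --
    RT 30: heading 60 -> 30
    BK 7.1: (13.249,3.55) -> (7.1,0) [heading=30, move]
    -- iteration 2/2 --
    RT 30: heading 30 -> 0
    BK 7.1: (7.1,0) -> (0,0) [heading=0, move]
  ]
  -- iteration 3/3 --
  RT 120: heading 0 -> 240
  FD 7.3: (0,0) -> (-3.65,-6.322) [heading=240, move]
  PU: pen up
  REPEAT 2 [
    -- iteration 1/2 --
    RT 30: heading 240 -> 210
    BK 7.1: (-3.65,-6.322) -> (2.499,-2.772) [heading=210, move]
    -- iteration 2/2 --
    RT 30: heading 210 -> 180
    BK 7.1: (2.499,-2.772) -> (9.599,-2.772) [heading=180, move]
  ]
]
Final: pos=(9.599,-2.772), heading=180, 1 segment(s) drawn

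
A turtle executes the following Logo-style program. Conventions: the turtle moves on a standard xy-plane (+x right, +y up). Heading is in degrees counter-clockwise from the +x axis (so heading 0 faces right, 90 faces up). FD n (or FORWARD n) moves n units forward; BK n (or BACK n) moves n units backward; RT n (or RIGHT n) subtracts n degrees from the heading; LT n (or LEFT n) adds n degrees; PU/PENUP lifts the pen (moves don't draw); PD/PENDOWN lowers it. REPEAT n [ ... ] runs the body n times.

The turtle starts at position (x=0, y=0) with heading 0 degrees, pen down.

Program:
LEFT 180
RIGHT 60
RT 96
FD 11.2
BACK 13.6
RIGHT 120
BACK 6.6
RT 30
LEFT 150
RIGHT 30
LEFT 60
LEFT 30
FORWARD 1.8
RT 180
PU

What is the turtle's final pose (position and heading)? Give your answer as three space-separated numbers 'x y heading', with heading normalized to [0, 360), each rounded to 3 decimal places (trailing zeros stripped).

Answer: -1.314 7.378 264

Derivation:
Executing turtle program step by step:
Start: pos=(0,0), heading=0, pen down
LT 180: heading 0 -> 180
RT 60: heading 180 -> 120
RT 96: heading 120 -> 24
FD 11.2: (0,0) -> (10.232,4.555) [heading=24, draw]
BK 13.6: (10.232,4.555) -> (-2.193,-0.976) [heading=24, draw]
RT 120: heading 24 -> 264
BK 6.6: (-2.193,-0.976) -> (-1.503,5.588) [heading=264, draw]
RT 30: heading 264 -> 234
LT 150: heading 234 -> 24
RT 30: heading 24 -> 354
LT 60: heading 354 -> 54
LT 30: heading 54 -> 84
FD 1.8: (-1.503,5.588) -> (-1.314,7.378) [heading=84, draw]
RT 180: heading 84 -> 264
PU: pen up
Final: pos=(-1.314,7.378), heading=264, 4 segment(s) drawn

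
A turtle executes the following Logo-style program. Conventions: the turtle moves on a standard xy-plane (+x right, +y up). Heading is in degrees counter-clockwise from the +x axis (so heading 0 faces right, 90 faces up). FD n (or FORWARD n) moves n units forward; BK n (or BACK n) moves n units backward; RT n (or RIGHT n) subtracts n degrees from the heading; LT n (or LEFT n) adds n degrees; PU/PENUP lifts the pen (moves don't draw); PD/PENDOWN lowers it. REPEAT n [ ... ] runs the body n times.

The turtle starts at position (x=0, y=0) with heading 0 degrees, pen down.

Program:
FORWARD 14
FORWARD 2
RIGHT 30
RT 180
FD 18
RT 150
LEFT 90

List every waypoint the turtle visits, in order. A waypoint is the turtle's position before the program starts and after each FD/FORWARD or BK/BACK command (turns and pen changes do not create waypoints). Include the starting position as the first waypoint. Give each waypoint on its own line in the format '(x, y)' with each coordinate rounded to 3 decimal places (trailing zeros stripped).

Executing turtle program step by step:
Start: pos=(0,0), heading=0, pen down
FD 14: (0,0) -> (14,0) [heading=0, draw]
FD 2: (14,0) -> (16,0) [heading=0, draw]
RT 30: heading 0 -> 330
RT 180: heading 330 -> 150
FD 18: (16,0) -> (0.412,9) [heading=150, draw]
RT 150: heading 150 -> 0
LT 90: heading 0 -> 90
Final: pos=(0.412,9), heading=90, 3 segment(s) drawn
Waypoints (4 total):
(0, 0)
(14, 0)
(16, 0)
(0.412, 9)

Answer: (0, 0)
(14, 0)
(16, 0)
(0.412, 9)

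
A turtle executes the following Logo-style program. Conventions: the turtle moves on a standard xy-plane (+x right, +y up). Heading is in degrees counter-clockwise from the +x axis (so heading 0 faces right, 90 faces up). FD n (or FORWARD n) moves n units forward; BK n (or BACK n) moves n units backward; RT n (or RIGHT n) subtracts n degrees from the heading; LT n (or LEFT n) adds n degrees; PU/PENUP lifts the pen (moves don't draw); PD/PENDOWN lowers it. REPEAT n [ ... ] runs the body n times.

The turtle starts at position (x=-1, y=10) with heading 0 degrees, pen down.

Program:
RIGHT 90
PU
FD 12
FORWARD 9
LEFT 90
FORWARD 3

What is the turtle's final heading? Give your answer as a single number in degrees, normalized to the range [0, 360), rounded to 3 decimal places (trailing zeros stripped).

Executing turtle program step by step:
Start: pos=(-1,10), heading=0, pen down
RT 90: heading 0 -> 270
PU: pen up
FD 12: (-1,10) -> (-1,-2) [heading=270, move]
FD 9: (-1,-2) -> (-1,-11) [heading=270, move]
LT 90: heading 270 -> 0
FD 3: (-1,-11) -> (2,-11) [heading=0, move]
Final: pos=(2,-11), heading=0, 0 segment(s) drawn

Answer: 0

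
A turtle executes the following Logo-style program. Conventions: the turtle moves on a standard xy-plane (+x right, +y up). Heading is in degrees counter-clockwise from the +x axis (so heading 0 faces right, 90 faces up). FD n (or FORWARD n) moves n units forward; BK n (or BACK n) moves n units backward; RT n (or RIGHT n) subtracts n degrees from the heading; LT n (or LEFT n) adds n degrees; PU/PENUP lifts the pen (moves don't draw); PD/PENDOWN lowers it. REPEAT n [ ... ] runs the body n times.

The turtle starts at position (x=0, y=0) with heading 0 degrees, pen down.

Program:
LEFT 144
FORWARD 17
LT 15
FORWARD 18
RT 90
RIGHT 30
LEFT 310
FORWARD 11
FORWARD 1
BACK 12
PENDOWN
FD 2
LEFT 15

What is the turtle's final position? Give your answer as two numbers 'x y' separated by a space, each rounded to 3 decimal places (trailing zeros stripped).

Executing turtle program step by step:
Start: pos=(0,0), heading=0, pen down
LT 144: heading 0 -> 144
FD 17: (0,0) -> (-13.753,9.992) [heading=144, draw]
LT 15: heading 144 -> 159
FD 18: (-13.753,9.992) -> (-30.558,16.443) [heading=159, draw]
RT 90: heading 159 -> 69
RT 30: heading 69 -> 39
LT 310: heading 39 -> 349
FD 11: (-30.558,16.443) -> (-19.76,14.344) [heading=349, draw]
FD 1: (-19.76,14.344) -> (-18.778,14.153) [heading=349, draw]
BK 12: (-18.778,14.153) -> (-30.558,16.443) [heading=349, draw]
PD: pen down
FD 2: (-30.558,16.443) -> (-28.594,16.061) [heading=349, draw]
LT 15: heading 349 -> 4
Final: pos=(-28.594,16.061), heading=4, 6 segment(s) drawn

Answer: -28.594 16.061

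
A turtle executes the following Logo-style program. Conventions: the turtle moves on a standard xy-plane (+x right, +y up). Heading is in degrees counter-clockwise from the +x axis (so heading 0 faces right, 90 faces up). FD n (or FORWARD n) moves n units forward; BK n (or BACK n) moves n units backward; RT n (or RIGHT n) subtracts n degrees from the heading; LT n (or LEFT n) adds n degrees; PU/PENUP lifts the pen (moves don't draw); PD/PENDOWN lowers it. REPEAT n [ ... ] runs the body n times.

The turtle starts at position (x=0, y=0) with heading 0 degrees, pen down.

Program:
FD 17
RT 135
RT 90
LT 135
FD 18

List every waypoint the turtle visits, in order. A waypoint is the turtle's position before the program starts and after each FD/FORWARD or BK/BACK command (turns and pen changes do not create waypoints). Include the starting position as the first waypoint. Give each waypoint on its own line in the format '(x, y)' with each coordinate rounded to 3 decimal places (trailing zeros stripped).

Answer: (0, 0)
(17, 0)
(17, -18)

Derivation:
Executing turtle program step by step:
Start: pos=(0,0), heading=0, pen down
FD 17: (0,0) -> (17,0) [heading=0, draw]
RT 135: heading 0 -> 225
RT 90: heading 225 -> 135
LT 135: heading 135 -> 270
FD 18: (17,0) -> (17,-18) [heading=270, draw]
Final: pos=(17,-18), heading=270, 2 segment(s) drawn
Waypoints (3 total):
(0, 0)
(17, 0)
(17, -18)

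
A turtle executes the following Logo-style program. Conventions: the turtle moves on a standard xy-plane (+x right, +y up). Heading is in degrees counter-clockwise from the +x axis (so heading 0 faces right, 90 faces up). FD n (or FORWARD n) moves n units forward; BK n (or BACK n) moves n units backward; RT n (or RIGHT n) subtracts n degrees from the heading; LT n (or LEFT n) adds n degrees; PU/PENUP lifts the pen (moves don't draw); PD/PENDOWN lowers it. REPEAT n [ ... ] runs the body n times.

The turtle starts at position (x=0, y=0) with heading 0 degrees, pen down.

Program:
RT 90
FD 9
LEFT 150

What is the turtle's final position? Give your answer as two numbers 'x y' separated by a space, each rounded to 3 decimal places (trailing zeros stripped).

Answer: 0 -9

Derivation:
Executing turtle program step by step:
Start: pos=(0,0), heading=0, pen down
RT 90: heading 0 -> 270
FD 9: (0,0) -> (0,-9) [heading=270, draw]
LT 150: heading 270 -> 60
Final: pos=(0,-9), heading=60, 1 segment(s) drawn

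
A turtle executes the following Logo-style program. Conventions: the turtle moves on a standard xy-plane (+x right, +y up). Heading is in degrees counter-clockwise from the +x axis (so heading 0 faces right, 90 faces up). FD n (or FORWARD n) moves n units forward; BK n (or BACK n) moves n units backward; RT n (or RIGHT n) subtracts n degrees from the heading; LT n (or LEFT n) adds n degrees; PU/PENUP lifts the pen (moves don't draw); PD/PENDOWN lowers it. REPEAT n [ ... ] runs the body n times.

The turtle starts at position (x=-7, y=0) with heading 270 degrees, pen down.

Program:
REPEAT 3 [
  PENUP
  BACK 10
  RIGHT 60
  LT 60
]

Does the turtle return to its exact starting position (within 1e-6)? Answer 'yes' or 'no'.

Executing turtle program step by step:
Start: pos=(-7,0), heading=270, pen down
REPEAT 3 [
  -- iteration 1/3 --
  PU: pen up
  BK 10: (-7,0) -> (-7,10) [heading=270, move]
  RT 60: heading 270 -> 210
  LT 60: heading 210 -> 270
  -- iteration 2/3 --
  PU: pen up
  BK 10: (-7,10) -> (-7,20) [heading=270, move]
  RT 60: heading 270 -> 210
  LT 60: heading 210 -> 270
  -- iteration 3/3 --
  PU: pen up
  BK 10: (-7,20) -> (-7,30) [heading=270, move]
  RT 60: heading 270 -> 210
  LT 60: heading 210 -> 270
]
Final: pos=(-7,30), heading=270, 0 segment(s) drawn

Start position: (-7, 0)
Final position: (-7, 30)
Distance = 30; >= 1e-6 -> NOT closed

Answer: no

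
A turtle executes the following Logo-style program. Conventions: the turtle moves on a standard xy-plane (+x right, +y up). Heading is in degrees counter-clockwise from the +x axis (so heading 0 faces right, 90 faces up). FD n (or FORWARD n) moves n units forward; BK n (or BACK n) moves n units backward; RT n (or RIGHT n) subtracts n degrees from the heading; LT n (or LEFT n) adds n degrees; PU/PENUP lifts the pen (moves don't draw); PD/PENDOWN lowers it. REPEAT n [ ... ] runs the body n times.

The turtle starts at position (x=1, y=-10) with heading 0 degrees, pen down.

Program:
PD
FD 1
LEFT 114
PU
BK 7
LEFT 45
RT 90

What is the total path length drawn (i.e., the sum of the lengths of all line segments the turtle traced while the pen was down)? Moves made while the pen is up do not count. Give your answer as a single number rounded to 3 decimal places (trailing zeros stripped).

Executing turtle program step by step:
Start: pos=(1,-10), heading=0, pen down
PD: pen down
FD 1: (1,-10) -> (2,-10) [heading=0, draw]
LT 114: heading 0 -> 114
PU: pen up
BK 7: (2,-10) -> (4.847,-16.395) [heading=114, move]
LT 45: heading 114 -> 159
RT 90: heading 159 -> 69
Final: pos=(4.847,-16.395), heading=69, 1 segment(s) drawn

Segment lengths:
  seg 1: (1,-10) -> (2,-10), length = 1
Total = 1

Answer: 1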